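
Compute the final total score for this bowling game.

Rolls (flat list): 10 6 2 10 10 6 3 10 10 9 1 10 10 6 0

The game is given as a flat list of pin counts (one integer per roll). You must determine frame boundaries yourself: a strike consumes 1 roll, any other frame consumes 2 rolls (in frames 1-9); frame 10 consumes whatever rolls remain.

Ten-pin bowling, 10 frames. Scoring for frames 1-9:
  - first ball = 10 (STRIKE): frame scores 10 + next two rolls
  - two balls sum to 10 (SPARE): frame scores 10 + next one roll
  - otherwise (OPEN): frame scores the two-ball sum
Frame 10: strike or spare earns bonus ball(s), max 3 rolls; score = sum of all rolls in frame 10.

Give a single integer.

Frame 1: STRIKE. 10 + next two rolls (6+2) = 18. Cumulative: 18
Frame 2: OPEN (6+2=8). Cumulative: 26
Frame 3: STRIKE. 10 + next two rolls (10+6) = 26. Cumulative: 52
Frame 4: STRIKE. 10 + next two rolls (6+3) = 19. Cumulative: 71
Frame 5: OPEN (6+3=9). Cumulative: 80
Frame 6: STRIKE. 10 + next two rolls (10+9) = 29. Cumulative: 109
Frame 7: STRIKE. 10 + next two rolls (9+1) = 20. Cumulative: 129
Frame 8: SPARE (9+1=10). 10 + next roll (10) = 20. Cumulative: 149
Frame 9: STRIKE. 10 + next two rolls (10+6) = 26. Cumulative: 175
Frame 10: STRIKE. Sum of all frame-10 rolls (10+6+0) = 16. Cumulative: 191

Answer: 191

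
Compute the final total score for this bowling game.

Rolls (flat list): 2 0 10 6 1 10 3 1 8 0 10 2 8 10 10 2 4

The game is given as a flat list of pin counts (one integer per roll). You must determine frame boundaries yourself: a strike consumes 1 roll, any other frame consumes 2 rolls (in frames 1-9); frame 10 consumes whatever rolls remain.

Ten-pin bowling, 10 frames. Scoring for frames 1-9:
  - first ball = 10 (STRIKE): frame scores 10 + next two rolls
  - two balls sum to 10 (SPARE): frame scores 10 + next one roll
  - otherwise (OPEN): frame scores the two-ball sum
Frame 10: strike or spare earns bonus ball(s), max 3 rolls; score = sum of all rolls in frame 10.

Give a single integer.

Frame 1: OPEN (2+0=2). Cumulative: 2
Frame 2: STRIKE. 10 + next two rolls (6+1) = 17. Cumulative: 19
Frame 3: OPEN (6+1=7). Cumulative: 26
Frame 4: STRIKE. 10 + next two rolls (3+1) = 14. Cumulative: 40
Frame 5: OPEN (3+1=4). Cumulative: 44
Frame 6: OPEN (8+0=8). Cumulative: 52
Frame 7: STRIKE. 10 + next two rolls (2+8) = 20. Cumulative: 72
Frame 8: SPARE (2+8=10). 10 + next roll (10) = 20. Cumulative: 92
Frame 9: STRIKE. 10 + next two rolls (10+2) = 22. Cumulative: 114
Frame 10: STRIKE. Sum of all frame-10 rolls (10+2+4) = 16. Cumulative: 130

Answer: 130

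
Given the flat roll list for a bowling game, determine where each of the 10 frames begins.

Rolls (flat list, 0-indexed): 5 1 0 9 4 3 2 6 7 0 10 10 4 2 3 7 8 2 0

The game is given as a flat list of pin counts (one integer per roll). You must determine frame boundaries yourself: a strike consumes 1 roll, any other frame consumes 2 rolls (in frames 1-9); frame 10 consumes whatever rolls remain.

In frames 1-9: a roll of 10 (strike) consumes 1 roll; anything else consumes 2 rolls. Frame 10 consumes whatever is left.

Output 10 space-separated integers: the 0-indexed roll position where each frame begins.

Frame 1 starts at roll index 0: rolls=5,1 (sum=6), consumes 2 rolls
Frame 2 starts at roll index 2: rolls=0,9 (sum=9), consumes 2 rolls
Frame 3 starts at roll index 4: rolls=4,3 (sum=7), consumes 2 rolls
Frame 4 starts at roll index 6: rolls=2,6 (sum=8), consumes 2 rolls
Frame 5 starts at roll index 8: rolls=7,0 (sum=7), consumes 2 rolls
Frame 6 starts at roll index 10: roll=10 (strike), consumes 1 roll
Frame 7 starts at roll index 11: roll=10 (strike), consumes 1 roll
Frame 8 starts at roll index 12: rolls=4,2 (sum=6), consumes 2 rolls
Frame 9 starts at roll index 14: rolls=3,7 (sum=10), consumes 2 rolls
Frame 10 starts at roll index 16: 3 remaining rolls

Answer: 0 2 4 6 8 10 11 12 14 16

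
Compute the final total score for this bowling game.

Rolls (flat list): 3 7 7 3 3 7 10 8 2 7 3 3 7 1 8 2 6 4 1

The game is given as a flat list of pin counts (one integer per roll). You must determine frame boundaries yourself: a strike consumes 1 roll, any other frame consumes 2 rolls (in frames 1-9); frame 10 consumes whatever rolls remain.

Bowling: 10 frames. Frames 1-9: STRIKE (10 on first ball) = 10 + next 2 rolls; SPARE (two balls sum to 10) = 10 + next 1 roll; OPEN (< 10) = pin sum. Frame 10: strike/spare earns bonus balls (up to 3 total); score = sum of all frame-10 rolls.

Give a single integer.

Answer: 133

Derivation:
Frame 1: SPARE (3+7=10). 10 + next roll (7) = 17. Cumulative: 17
Frame 2: SPARE (7+3=10). 10 + next roll (3) = 13. Cumulative: 30
Frame 3: SPARE (3+7=10). 10 + next roll (10) = 20. Cumulative: 50
Frame 4: STRIKE. 10 + next two rolls (8+2) = 20. Cumulative: 70
Frame 5: SPARE (8+2=10). 10 + next roll (7) = 17. Cumulative: 87
Frame 6: SPARE (7+3=10). 10 + next roll (3) = 13. Cumulative: 100
Frame 7: SPARE (3+7=10). 10 + next roll (1) = 11. Cumulative: 111
Frame 8: OPEN (1+8=9). Cumulative: 120
Frame 9: OPEN (2+6=8). Cumulative: 128
Frame 10: OPEN. Sum of all frame-10 rolls (4+1) = 5. Cumulative: 133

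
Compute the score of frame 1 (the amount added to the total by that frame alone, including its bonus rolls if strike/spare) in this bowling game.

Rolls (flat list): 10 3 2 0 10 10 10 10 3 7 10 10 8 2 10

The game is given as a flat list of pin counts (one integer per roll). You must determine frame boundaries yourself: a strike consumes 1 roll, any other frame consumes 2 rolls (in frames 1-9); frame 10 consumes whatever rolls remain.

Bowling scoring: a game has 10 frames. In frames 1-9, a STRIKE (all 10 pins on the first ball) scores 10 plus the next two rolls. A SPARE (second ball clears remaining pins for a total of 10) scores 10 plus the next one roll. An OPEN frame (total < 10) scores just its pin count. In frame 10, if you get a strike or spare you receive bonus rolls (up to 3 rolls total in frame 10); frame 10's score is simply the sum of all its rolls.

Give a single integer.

Answer: 15

Derivation:
Frame 1: STRIKE. 10 + next two rolls (3+2) = 15. Cumulative: 15
Frame 2: OPEN (3+2=5). Cumulative: 20
Frame 3: SPARE (0+10=10). 10 + next roll (10) = 20. Cumulative: 40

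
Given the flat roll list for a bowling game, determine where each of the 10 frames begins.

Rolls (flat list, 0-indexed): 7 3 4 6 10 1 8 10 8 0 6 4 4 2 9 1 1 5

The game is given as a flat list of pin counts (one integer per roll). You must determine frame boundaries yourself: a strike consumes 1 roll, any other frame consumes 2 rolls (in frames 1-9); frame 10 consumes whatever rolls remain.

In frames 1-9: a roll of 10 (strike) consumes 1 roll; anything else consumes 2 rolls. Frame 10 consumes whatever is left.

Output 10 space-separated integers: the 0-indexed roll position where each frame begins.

Frame 1 starts at roll index 0: rolls=7,3 (sum=10), consumes 2 rolls
Frame 2 starts at roll index 2: rolls=4,6 (sum=10), consumes 2 rolls
Frame 3 starts at roll index 4: roll=10 (strike), consumes 1 roll
Frame 4 starts at roll index 5: rolls=1,8 (sum=9), consumes 2 rolls
Frame 5 starts at roll index 7: roll=10 (strike), consumes 1 roll
Frame 6 starts at roll index 8: rolls=8,0 (sum=8), consumes 2 rolls
Frame 7 starts at roll index 10: rolls=6,4 (sum=10), consumes 2 rolls
Frame 8 starts at roll index 12: rolls=4,2 (sum=6), consumes 2 rolls
Frame 9 starts at roll index 14: rolls=9,1 (sum=10), consumes 2 rolls
Frame 10 starts at roll index 16: 2 remaining rolls

Answer: 0 2 4 5 7 8 10 12 14 16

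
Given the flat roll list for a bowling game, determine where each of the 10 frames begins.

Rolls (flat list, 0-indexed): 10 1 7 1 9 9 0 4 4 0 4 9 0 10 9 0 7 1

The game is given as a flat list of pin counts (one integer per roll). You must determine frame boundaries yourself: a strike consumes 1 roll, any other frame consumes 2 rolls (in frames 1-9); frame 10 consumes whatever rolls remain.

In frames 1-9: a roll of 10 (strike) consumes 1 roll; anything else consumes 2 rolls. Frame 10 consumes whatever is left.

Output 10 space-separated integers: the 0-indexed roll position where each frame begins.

Frame 1 starts at roll index 0: roll=10 (strike), consumes 1 roll
Frame 2 starts at roll index 1: rolls=1,7 (sum=8), consumes 2 rolls
Frame 3 starts at roll index 3: rolls=1,9 (sum=10), consumes 2 rolls
Frame 4 starts at roll index 5: rolls=9,0 (sum=9), consumes 2 rolls
Frame 5 starts at roll index 7: rolls=4,4 (sum=8), consumes 2 rolls
Frame 6 starts at roll index 9: rolls=0,4 (sum=4), consumes 2 rolls
Frame 7 starts at roll index 11: rolls=9,0 (sum=9), consumes 2 rolls
Frame 8 starts at roll index 13: roll=10 (strike), consumes 1 roll
Frame 9 starts at roll index 14: rolls=9,0 (sum=9), consumes 2 rolls
Frame 10 starts at roll index 16: 2 remaining rolls

Answer: 0 1 3 5 7 9 11 13 14 16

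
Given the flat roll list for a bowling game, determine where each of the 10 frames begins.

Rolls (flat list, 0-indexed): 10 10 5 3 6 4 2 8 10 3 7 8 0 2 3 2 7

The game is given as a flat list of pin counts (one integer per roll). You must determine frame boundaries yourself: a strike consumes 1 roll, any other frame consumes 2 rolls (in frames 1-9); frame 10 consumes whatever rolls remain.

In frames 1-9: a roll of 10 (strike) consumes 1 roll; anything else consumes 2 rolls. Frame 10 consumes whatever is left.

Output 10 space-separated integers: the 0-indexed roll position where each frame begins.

Answer: 0 1 2 4 6 8 9 11 13 15

Derivation:
Frame 1 starts at roll index 0: roll=10 (strike), consumes 1 roll
Frame 2 starts at roll index 1: roll=10 (strike), consumes 1 roll
Frame 3 starts at roll index 2: rolls=5,3 (sum=8), consumes 2 rolls
Frame 4 starts at roll index 4: rolls=6,4 (sum=10), consumes 2 rolls
Frame 5 starts at roll index 6: rolls=2,8 (sum=10), consumes 2 rolls
Frame 6 starts at roll index 8: roll=10 (strike), consumes 1 roll
Frame 7 starts at roll index 9: rolls=3,7 (sum=10), consumes 2 rolls
Frame 8 starts at roll index 11: rolls=8,0 (sum=8), consumes 2 rolls
Frame 9 starts at roll index 13: rolls=2,3 (sum=5), consumes 2 rolls
Frame 10 starts at roll index 15: 2 remaining rolls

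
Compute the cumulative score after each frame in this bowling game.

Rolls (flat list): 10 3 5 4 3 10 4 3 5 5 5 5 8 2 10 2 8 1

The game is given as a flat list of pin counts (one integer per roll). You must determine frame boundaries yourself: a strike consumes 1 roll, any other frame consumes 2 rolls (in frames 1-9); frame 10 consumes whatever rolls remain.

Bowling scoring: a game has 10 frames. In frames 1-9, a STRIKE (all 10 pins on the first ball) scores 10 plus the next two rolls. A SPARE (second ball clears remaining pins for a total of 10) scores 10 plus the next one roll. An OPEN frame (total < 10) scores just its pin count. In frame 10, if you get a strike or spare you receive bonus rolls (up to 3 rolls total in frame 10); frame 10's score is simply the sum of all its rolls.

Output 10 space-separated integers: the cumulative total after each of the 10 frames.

Answer: 18 26 33 50 57 72 90 110 130 141

Derivation:
Frame 1: STRIKE. 10 + next two rolls (3+5) = 18. Cumulative: 18
Frame 2: OPEN (3+5=8). Cumulative: 26
Frame 3: OPEN (4+3=7). Cumulative: 33
Frame 4: STRIKE. 10 + next two rolls (4+3) = 17. Cumulative: 50
Frame 5: OPEN (4+3=7). Cumulative: 57
Frame 6: SPARE (5+5=10). 10 + next roll (5) = 15. Cumulative: 72
Frame 7: SPARE (5+5=10). 10 + next roll (8) = 18. Cumulative: 90
Frame 8: SPARE (8+2=10). 10 + next roll (10) = 20. Cumulative: 110
Frame 9: STRIKE. 10 + next two rolls (2+8) = 20. Cumulative: 130
Frame 10: SPARE. Sum of all frame-10 rolls (2+8+1) = 11. Cumulative: 141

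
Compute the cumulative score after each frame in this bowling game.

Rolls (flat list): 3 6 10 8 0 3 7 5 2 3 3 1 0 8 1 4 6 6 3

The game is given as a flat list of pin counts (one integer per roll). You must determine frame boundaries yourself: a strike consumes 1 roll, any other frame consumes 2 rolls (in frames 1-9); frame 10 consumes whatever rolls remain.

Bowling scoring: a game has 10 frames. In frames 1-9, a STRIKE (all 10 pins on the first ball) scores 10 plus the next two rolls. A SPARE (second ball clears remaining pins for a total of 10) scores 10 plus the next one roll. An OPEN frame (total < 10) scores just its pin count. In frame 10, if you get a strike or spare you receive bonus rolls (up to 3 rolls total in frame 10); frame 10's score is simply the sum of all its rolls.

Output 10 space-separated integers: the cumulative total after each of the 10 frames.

Answer: 9 27 35 50 57 63 64 73 89 98

Derivation:
Frame 1: OPEN (3+6=9). Cumulative: 9
Frame 2: STRIKE. 10 + next two rolls (8+0) = 18. Cumulative: 27
Frame 3: OPEN (8+0=8). Cumulative: 35
Frame 4: SPARE (3+7=10). 10 + next roll (5) = 15. Cumulative: 50
Frame 5: OPEN (5+2=7). Cumulative: 57
Frame 6: OPEN (3+3=6). Cumulative: 63
Frame 7: OPEN (1+0=1). Cumulative: 64
Frame 8: OPEN (8+1=9). Cumulative: 73
Frame 9: SPARE (4+6=10). 10 + next roll (6) = 16. Cumulative: 89
Frame 10: OPEN. Sum of all frame-10 rolls (6+3) = 9. Cumulative: 98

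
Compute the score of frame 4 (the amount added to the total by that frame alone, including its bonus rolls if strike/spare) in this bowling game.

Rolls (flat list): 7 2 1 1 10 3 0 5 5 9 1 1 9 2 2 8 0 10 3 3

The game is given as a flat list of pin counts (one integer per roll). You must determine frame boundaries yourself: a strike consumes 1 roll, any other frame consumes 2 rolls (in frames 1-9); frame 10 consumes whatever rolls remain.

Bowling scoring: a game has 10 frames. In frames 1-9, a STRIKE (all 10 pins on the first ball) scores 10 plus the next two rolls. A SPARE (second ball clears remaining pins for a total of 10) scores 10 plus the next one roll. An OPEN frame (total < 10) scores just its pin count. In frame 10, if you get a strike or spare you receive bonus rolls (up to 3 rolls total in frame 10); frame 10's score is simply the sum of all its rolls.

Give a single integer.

Frame 1: OPEN (7+2=9). Cumulative: 9
Frame 2: OPEN (1+1=2). Cumulative: 11
Frame 3: STRIKE. 10 + next two rolls (3+0) = 13. Cumulative: 24
Frame 4: OPEN (3+0=3). Cumulative: 27
Frame 5: SPARE (5+5=10). 10 + next roll (9) = 19. Cumulative: 46
Frame 6: SPARE (9+1=10). 10 + next roll (1) = 11. Cumulative: 57

Answer: 3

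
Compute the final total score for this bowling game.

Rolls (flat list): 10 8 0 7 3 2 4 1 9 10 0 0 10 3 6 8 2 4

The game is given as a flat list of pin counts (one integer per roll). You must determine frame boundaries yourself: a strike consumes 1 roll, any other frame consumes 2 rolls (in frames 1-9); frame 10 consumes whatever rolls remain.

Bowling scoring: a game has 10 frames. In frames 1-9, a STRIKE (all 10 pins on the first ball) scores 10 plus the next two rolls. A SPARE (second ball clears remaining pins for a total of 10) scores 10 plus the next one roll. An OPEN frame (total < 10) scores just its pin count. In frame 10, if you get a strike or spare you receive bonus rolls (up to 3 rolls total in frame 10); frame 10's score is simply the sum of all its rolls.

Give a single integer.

Answer: 116

Derivation:
Frame 1: STRIKE. 10 + next two rolls (8+0) = 18. Cumulative: 18
Frame 2: OPEN (8+0=8). Cumulative: 26
Frame 3: SPARE (7+3=10). 10 + next roll (2) = 12. Cumulative: 38
Frame 4: OPEN (2+4=6). Cumulative: 44
Frame 5: SPARE (1+9=10). 10 + next roll (10) = 20. Cumulative: 64
Frame 6: STRIKE. 10 + next two rolls (0+0) = 10. Cumulative: 74
Frame 7: OPEN (0+0=0). Cumulative: 74
Frame 8: STRIKE. 10 + next two rolls (3+6) = 19. Cumulative: 93
Frame 9: OPEN (3+6=9). Cumulative: 102
Frame 10: SPARE. Sum of all frame-10 rolls (8+2+4) = 14. Cumulative: 116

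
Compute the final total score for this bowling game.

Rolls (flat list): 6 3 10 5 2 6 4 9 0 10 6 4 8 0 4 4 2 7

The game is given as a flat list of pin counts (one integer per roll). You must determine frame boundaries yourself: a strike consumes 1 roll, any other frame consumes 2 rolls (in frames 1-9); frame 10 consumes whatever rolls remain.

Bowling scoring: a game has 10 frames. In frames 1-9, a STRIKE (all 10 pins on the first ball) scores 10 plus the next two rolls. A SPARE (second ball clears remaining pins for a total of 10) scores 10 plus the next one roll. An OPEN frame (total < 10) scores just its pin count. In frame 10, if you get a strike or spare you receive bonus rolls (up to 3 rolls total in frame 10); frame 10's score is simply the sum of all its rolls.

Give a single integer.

Frame 1: OPEN (6+3=9). Cumulative: 9
Frame 2: STRIKE. 10 + next two rolls (5+2) = 17. Cumulative: 26
Frame 3: OPEN (5+2=7). Cumulative: 33
Frame 4: SPARE (6+4=10). 10 + next roll (9) = 19. Cumulative: 52
Frame 5: OPEN (9+0=9). Cumulative: 61
Frame 6: STRIKE. 10 + next two rolls (6+4) = 20. Cumulative: 81
Frame 7: SPARE (6+4=10). 10 + next roll (8) = 18. Cumulative: 99
Frame 8: OPEN (8+0=8). Cumulative: 107
Frame 9: OPEN (4+4=8). Cumulative: 115
Frame 10: OPEN. Sum of all frame-10 rolls (2+7) = 9. Cumulative: 124

Answer: 124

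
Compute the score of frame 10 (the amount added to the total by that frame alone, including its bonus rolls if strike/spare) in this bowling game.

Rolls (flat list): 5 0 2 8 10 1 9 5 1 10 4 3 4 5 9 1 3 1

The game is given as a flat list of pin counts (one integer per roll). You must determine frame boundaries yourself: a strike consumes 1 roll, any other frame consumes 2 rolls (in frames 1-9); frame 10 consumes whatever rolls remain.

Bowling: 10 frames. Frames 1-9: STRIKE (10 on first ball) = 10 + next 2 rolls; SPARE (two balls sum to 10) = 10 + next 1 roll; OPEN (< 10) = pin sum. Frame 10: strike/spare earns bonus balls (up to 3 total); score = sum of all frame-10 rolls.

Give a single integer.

Answer: 4

Derivation:
Frame 1: OPEN (5+0=5). Cumulative: 5
Frame 2: SPARE (2+8=10). 10 + next roll (10) = 20. Cumulative: 25
Frame 3: STRIKE. 10 + next two rolls (1+9) = 20. Cumulative: 45
Frame 4: SPARE (1+9=10). 10 + next roll (5) = 15. Cumulative: 60
Frame 5: OPEN (5+1=6). Cumulative: 66
Frame 6: STRIKE. 10 + next two rolls (4+3) = 17. Cumulative: 83
Frame 7: OPEN (4+3=7). Cumulative: 90
Frame 8: OPEN (4+5=9). Cumulative: 99
Frame 9: SPARE (9+1=10). 10 + next roll (3) = 13. Cumulative: 112
Frame 10: OPEN. Sum of all frame-10 rolls (3+1) = 4. Cumulative: 116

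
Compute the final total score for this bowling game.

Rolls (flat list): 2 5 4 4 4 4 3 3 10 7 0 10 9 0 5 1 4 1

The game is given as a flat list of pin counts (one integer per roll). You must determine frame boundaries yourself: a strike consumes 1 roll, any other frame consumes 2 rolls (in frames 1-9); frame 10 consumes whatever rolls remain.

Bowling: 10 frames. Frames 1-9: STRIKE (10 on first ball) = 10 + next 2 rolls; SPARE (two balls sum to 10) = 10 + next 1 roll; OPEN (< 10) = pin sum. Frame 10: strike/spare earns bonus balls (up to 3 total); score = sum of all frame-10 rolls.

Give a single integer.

Frame 1: OPEN (2+5=7). Cumulative: 7
Frame 2: OPEN (4+4=8). Cumulative: 15
Frame 3: OPEN (4+4=8). Cumulative: 23
Frame 4: OPEN (3+3=6). Cumulative: 29
Frame 5: STRIKE. 10 + next two rolls (7+0) = 17. Cumulative: 46
Frame 6: OPEN (7+0=7). Cumulative: 53
Frame 7: STRIKE. 10 + next two rolls (9+0) = 19. Cumulative: 72
Frame 8: OPEN (9+0=9). Cumulative: 81
Frame 9: OPEN (5+1=6). Cumulative: 87
Frame 10: OPEN. Sum of all frame-10 rolls (4+1) = 5. Cumulative: 92

Answer: 92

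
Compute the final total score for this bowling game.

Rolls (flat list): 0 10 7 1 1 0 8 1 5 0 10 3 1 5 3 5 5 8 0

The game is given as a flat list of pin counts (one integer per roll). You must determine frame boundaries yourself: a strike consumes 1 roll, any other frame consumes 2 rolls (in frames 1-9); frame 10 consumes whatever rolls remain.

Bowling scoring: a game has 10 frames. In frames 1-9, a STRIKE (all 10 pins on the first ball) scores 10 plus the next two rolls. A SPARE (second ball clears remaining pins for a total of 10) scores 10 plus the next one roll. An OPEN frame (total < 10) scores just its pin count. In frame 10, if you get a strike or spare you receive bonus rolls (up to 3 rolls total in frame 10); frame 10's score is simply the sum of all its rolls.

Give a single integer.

Frame 1: SPARE (0+10=10). 10 + next roll (7) = 17. Cumulative: 17
Frame 2: OPEN (7+1=8). Cumulative: 25
Frame 3: OPEN (1+0=1). Cumulative: 26
Frame 4: OPEN (8+1=9). Cumulative: 35
Frame 5: OPEN (5+0=5). Cumulative: 40
Frame 6: STRIKE. 10 + next two rolls (3+1) = 14. Cumulative: 54
Frame 7: OPEN (3+1=4). Cumulative: 58
Frame 8: OPEN (5+3=8). Cumulative: 66
Frame 9: SPARE (5+5=10). 10 + next roll (8) = 18. Cumulative: 84
Frame 10: OPEN. Sum of all frame-10 rolls (8+0) = 8. Cumulative: 92

Answer: 92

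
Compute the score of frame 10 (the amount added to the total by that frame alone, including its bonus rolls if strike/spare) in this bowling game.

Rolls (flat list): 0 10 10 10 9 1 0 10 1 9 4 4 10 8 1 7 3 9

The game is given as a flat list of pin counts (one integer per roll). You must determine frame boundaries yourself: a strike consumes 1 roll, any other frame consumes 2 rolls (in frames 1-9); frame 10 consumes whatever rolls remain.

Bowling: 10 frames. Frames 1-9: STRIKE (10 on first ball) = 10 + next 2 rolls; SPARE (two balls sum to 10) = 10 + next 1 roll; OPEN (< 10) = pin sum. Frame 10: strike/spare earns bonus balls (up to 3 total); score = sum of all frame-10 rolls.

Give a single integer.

Frame 1: SPARE (0+10=10). 10 + next roll (10) = 20. Cumulative: 20
Frame 2: STRIKE. 10 + next two rolls (10+9) = 29. Cumulative: 49
Frame 3: STRIKE. 10 + next two rolls (9+1) = 20. Cumulative: 69
Frame 4: SPARE (9+1=10). 10 + next roll (0) = 10. Cumulative: 79
Frame 5: SPARE (0+10=10). 10 + next roll (1) = 11. Cumulative: 90
Frame 6: SPARE (1+9=10). 10 + next roll (4) = 14. Cumulative: 104
Frame 7: OPEN (4+4=8). Cumulative: 112
Frame 8: STRIKE. 10 + next two rolls (8+1) = 19. Cumulative: 131
Frame 9: OPEN (8+1=9). Cumulative: 140
Frame 10: SPARE. Sum of all frame-10 rolls (7+3+9) = 19. Cumulative: 159

Answer: 19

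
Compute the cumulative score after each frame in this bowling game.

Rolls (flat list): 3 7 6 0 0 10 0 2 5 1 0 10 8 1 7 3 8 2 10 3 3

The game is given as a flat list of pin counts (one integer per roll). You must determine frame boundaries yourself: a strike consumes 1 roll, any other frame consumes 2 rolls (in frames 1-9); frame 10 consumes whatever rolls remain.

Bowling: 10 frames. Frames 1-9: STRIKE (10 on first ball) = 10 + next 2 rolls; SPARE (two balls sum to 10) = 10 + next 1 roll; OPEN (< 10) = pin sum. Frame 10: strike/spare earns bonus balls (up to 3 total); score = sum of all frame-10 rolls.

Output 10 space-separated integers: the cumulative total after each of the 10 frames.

Frame 1: SPARE (3+7=10). 10 + next roll (6) = 16. Cumulative: 16
Frame 2: OPEN (6+0=6). Cumulative: 22
Frame 3: SPARE (0+10=10). 10 + next roll (0) = 10. Cumulative: 32
Frame 4: OPEN (0+2=2). Cumulative: 34
Frame 5: OPEN (5+1=6). Cumulative: 40
Frame 6: SPARE (0+10=10). 10 + next roll (8) = 18. Cumulative: 58
Frame 7: OPEN (8+1=9). Cumulative: 67
Frame 8: SPARE (7+3=10). 10 + next roll (8) = 18. Cumulative: 85
Frame 9: SPARE (8+2=10). 10 + next roll (10) = 20. Cumulative: 105
Frame 10: STRIKE. Sum of all frame-10 rolls (10+3+3) = 16. Cumulative: 121

Answer: 16 22 32 34 40 58 67 85 105 121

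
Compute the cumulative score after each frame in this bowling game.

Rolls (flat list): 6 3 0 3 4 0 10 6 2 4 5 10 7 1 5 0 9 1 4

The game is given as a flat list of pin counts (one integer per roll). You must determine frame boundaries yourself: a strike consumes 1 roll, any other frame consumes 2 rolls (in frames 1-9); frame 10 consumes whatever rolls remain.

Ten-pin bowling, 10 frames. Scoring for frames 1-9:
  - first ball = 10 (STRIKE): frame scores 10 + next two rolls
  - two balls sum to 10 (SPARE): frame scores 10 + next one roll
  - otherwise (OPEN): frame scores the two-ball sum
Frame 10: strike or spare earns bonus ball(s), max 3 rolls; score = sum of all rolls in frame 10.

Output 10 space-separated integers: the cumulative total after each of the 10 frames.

Answer: 9 12 16 34 42 51 69 77 82 96

Derivation:
Frame 1: OPEN (6+3=9). Cumulative: 9
Frame 2: OPEN (0+3=3). Cumulative: 12
Frame 3: OPEN (4+0=4). Cumulative: 16
Frame 4: STRIKE. 10 + next two rolls (6+2) = 18. Cumulative: 34
Frame 5: OPEN (6+2=8). Cumulative: 42
Frame 6: OPEN (4+5=9). Cumulative: 51
Frame 7: STRIKE. 10 + next two rolls (7+1) = 18. Cumulative: 69
Frame 8: OPEN (7+1=8). Cumulative: 77
Frame 9: OPEN (5+0=5). Cumulative: 82
Frame 10: SPARE. Sum of all frame-10 rolls (9+1+4) = 14. Cumulative: 96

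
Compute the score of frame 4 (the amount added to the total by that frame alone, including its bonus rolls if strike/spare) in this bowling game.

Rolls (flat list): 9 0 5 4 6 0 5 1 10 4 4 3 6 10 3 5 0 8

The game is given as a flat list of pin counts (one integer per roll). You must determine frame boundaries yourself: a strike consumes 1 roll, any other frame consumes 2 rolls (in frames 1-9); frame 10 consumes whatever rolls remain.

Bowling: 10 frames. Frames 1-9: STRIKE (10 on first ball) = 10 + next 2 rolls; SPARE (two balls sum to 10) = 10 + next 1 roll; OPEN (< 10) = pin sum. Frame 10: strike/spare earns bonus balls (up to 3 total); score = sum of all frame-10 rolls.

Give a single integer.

Answer: 6

Derivation:
Frame 1: OPEN (9+0=9). Cumulative: 9
Frame 2: OPEN (5+4=9). Cumulative: 18
Frame 3: OPEN (6+0=6). Cumulative: 24
Frame 4: OPEN (5+1=6). Cumulative: 30
Frame 5: STRIKE. 10 + next two rolls (4+4) = 18. Cumulative: 48
Frame 6: OPEN (4+4=8). Cumulative: 56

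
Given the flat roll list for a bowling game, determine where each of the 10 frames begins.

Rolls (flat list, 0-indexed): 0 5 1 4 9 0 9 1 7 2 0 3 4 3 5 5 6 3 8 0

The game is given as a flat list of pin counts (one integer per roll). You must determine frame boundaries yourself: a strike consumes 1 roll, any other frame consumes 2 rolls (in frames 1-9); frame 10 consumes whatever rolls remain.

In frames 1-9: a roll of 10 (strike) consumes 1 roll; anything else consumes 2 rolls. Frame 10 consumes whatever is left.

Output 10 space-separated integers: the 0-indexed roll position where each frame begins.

Frame 1 starts at roll index 0: rolls=0,5 (sum=5), consumes 2 rolls
Frame 2 starts at roll index 2: rolls=1,4 (sum=5), consumes 2 rolls
Frame 3 starts at roll index 4: rolls=9,0 (sum=9), consumes 2 rolls
Frame 4 starts at roll index 6: rolls=9,1 (sum=10), consumes 2 rolls
Frame 5 starts at roll index 8: rolls=7,2 (sum=9), consumes 2 rolls
Frame 6 starts at roll index 10: rolls=0,3 (sum=3), consumes 2 rolls
Frame 7 starts at roll index 12: rolls=4,3 (sum=7), consumes 2 rolls
Frame 8 starts at roll index 14: rolls=5,5 (sum=10), consumes 2 rolls
Frame 9 starts at roll index 16: rolls=6,3 (sum=9), consumes 2 rolls
Frame 10 starts at roll index 18: 2 remaining rolls

Answer: 0 2 4 6 8 10 12 14 16 18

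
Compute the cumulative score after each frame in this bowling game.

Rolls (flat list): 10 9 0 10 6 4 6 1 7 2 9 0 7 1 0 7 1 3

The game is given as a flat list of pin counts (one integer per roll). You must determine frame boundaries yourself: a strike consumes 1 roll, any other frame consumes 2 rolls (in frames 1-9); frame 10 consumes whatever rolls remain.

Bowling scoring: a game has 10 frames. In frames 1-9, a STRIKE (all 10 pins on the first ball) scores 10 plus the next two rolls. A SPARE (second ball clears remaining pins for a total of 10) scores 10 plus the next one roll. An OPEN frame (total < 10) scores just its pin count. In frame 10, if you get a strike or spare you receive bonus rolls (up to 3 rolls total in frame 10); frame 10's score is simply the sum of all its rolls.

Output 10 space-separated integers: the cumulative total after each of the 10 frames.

Answer: 19 28 48 64 71 80 89 97 104 108

Derivation:
Frame 1: STRIKE. 10 + next two rolls (9+0) = 19. Cumulative: 19
Frame 2: OPEN (9+0=9). Cumulative: 28
Frame 3: STRIKE. 10 + next two rolls (6+4) = 20. Cumulative: 48
Frame 4: SPARE (6+4=10). 10 + next roll (6) = 16. Cumulative: 64
Frame 5: OPEN (6+1=7). Cumulative: 71
Frame 6: OPEN (7+2=9). Cumulative: 80
Frame 7: OPEN (9+0=9). Cumulative: 89
Frame 8: OPEN (7+1=8). Cumulative: 97
Frame 9: OPEN (0+7=7). Cumulative: 104
Frame 10: OPEN. Sum of all frame-10 rolls (1+3) = 4. Cumulative: 108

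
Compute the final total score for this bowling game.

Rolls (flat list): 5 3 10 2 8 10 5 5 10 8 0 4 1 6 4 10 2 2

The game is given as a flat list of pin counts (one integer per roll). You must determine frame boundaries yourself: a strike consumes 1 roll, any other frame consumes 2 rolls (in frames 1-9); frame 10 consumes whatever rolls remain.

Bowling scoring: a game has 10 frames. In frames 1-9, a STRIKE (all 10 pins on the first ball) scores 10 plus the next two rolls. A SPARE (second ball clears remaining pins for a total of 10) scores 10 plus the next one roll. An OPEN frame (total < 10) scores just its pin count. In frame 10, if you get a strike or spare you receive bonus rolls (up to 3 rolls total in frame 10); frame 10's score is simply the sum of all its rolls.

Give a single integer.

Answer: 153

Derivation:
Frame 1: OPEN (5+3=8). Cumulative: 8
Frame 2: STRIKE. 10 + next two rolls (2+8) = 20. Cumulative: 28
Frame 3: SPARE (2+8=10). 10 + next roll (10) = 20. Cumulative: 48
Frame 4: STRIKE. 10 + next two rolls (5+5) = 20. Cumulative: 68
Frame 5: SPARE (5+5=10). 10 + next roll (10) = 20. Cumulative: 88
Frame 6: STRIKE. 10 + next two rolls (8+0) = 18. Cumulative: 106
Frame 7: OPEN (8+0=8). Cumulative: 114
Frame 8: OPEN (4+1=5). Cumulative: 119
Frame 9: SPARE (6+4=10). 10 + next roll (10) = 20. Cumulative: 139
Frame 10: STRIKE. Sum of all frame-10 rolls (10+2+2) = 14. Cumulative: 153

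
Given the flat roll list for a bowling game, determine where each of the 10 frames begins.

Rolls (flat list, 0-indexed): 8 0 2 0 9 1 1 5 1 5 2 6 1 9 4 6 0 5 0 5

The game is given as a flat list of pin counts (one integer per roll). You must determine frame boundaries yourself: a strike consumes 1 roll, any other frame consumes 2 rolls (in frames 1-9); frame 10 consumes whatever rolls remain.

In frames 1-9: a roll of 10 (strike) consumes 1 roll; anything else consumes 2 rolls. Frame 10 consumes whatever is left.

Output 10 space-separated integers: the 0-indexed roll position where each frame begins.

Frame 1 starts at roll index 0: rolls=8,0 (sum=8), consumes 2 rolls
Frame 2 starts at roll index 2: rolls=2,0 (sum=2), consumes 2 rolls
Frame 3 starts at roll index 4: rolls=9,1 (sum=10), consumes 2 rolls
Frame 4 starts at roll index 6: rolls=1,5 (sum=6), consumes 2 rolls
Frame 5 starts at roll index 8: rolls=1,5 (sum=6), consumes 2 rolls
Frame 6 starts at roll index 10: rolls=2,6 (sum=8), consumes 2 rolls
Frame 7 starts at roll index 12: rolls=1,9 (sum=10), consumes 2 rolls
Frame 8 starts at roll index 14: rolls=4,6 (sum=10), consumes 2 rolls
Frame 9 starts at roll index 16: rolls=0,5 (sum=5), consumes 2 rolls
Frame 10 starts at roll index 18: 2 remaining rolls

Answer: 0 2 4 6 8 10 12 14 16 18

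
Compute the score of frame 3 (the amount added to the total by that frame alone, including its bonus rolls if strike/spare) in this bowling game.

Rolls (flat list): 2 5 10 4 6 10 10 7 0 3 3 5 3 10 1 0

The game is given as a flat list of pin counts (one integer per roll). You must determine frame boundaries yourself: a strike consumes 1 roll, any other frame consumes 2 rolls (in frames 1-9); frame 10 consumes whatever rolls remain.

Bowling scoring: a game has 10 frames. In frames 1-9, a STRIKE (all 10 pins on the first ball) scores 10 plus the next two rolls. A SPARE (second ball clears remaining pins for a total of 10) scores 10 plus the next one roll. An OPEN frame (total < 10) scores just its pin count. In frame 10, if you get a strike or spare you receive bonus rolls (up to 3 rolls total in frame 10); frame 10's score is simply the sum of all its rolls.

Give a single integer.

Frame 1: OPEN (2+5=7). Cumulative: 7
Frame 2: STRIKE. 10 + next two rolls (4+6) = 20. Cumulative: 27
Frame 3: SPARE (4+6=10). 10 + next roll (10) = 20. Cumulative: 47
Frame 4: STRIKE. 10 + next two rolls (10+7) = 27. Cumulative: 74
Frame 5: STRIKE. 10 + next two rolls (7+0) = 17. Cumulative: 91

Answer: 20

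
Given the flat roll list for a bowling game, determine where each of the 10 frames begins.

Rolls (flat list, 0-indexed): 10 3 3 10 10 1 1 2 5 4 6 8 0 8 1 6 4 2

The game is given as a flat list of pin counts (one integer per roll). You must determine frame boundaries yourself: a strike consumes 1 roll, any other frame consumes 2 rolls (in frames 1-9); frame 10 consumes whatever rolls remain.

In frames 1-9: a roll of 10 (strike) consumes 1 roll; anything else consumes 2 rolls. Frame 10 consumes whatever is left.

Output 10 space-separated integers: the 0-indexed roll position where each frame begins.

Frame 1 starts at roll index 0: roll=10 (strike), consumes 1 roll
Frame 2 starts at roll index 1: rolls=3,3 (sum=6), consumes 2 rolls
Frame 3 starts at roll index 3: roll=10 (strike), consumes 1 roll
Frame 4 starts at roll index 4: roll=10 (strike), consumes 1 roll
Frame 5 starts at roll index 5: rolls=1,1 (sum=2), consumes 2 rolls
Frame 6 starts at roll index 7: rolls=2,5 (sum=7), consumes 2 rolls
Frame 7 starts at roll index 9: rolls=4,6 (sum=10), consumes 2 rolls
Frame 8 starts at roll index 11: rolls=8,0 (sum=8), consumes 2 rolls
Frame 9 starts at roll index 13: rolls=8,1 (sum=9), consumes 2 rolls
Frame 10 starts at roll index 15: 3 remaining rolls

Answer: 0 1 3 4 5 7 9 11 13 15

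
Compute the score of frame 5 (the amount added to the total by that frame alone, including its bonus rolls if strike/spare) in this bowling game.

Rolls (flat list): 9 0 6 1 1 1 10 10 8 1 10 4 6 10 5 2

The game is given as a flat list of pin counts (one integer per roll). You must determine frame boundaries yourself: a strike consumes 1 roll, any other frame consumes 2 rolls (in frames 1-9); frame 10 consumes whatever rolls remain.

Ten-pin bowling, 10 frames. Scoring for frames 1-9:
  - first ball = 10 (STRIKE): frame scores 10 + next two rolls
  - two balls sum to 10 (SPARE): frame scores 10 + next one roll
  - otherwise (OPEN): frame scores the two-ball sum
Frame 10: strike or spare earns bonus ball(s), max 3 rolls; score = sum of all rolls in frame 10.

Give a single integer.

Frame 1: OPEN (9+0=9). Cumulative: 9
Frame 2: OPEN (6+1=7). Cumulative: 16
Frame 3: OPEN (1+1=2). Cumulative: 18
Frame 4: STRIKE. 10 + next two rolls (10+8) = 28. Cumulative: 46
Frame 5: STRIKE. 10 + next two rolls (8+1) = 19. Cumulative: 65
Frame 6: OPEN (8+1=9). Cumulative: 74
Frame 7: STRIKE. 10 + next two rolls (4+6) = 20. Cumulative: 94

Answer: 19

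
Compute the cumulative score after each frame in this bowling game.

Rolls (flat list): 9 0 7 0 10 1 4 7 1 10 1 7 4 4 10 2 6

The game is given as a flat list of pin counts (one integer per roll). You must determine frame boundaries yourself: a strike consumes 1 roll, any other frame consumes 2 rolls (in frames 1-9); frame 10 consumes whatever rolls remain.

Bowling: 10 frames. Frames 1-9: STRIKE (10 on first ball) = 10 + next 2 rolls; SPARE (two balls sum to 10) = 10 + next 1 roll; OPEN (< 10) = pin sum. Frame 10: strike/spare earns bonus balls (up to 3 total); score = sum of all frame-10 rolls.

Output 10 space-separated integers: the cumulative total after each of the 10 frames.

Frame 1: OPEN (9+0=9). Cumulative: 9
Frame 2: OPEN (7+0=7). Cumulative: 16
Frame 3: STRIKE. 10 + next two rolls (1+4) = 15. Cumulative: 31
Frame 4: OPEN (1+4=5). Cumulative: 36
Frame 5: OPEN (7+1=8). Cumulative: 44
Frame 6: STRIKE. 10 + next two rolls (1+7) = 18. Cumulative: 62
Frame 7: OPEN (1+7=8). Cumulative: 70
Frame 8: OPEN (4+4=8). Cumulative: 78
Frame 9: STRIKE. 10 + next two rolls (2+6) = 18. Cumulative: 96
Frame 10: OPEN. Sum of all frame-10 rolls (2+6) = 8. Cumulative: 104

Answer: 9 16 31 36 44 62 70 78 96 104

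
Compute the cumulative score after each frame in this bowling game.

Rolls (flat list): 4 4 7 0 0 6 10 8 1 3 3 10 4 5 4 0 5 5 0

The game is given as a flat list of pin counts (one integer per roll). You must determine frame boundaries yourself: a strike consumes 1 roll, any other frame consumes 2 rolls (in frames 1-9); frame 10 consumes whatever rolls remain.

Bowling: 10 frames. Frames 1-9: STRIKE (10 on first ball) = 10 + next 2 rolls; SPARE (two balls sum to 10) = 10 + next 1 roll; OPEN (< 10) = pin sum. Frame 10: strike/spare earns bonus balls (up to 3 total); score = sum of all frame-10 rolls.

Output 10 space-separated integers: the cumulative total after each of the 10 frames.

Frame 1: OPEN (4+4=8). Cumulative: 8
Frame 2: OPEN (7+0=7). Cumulative: 15
Frame 3: OPEN (0+6=6). Cumulative: 21
Frame 4: STRIKE. 10 + next two rolls (8+1) = 19. Cumulative: 40
Frame 5: OPEN (8+1=9). Cumulative: 49
Frame 6: OPEN (3+3=6). Cumulative: 55
Frame 7: STRIKE. 10 + next two rolls (4+5) = 19. Cumulative: 74
Frame 8: OPEN (4+5=9). Cumulative: 83
Frame 9: OPEN (4+0=4). Cumulative: 87
Frame 10: SPARE. Sum of all frame-10 rolls (5+5+0) = 10. Cumulative: 97

Answer: 8 15 21 40 49 55 74 83 87 97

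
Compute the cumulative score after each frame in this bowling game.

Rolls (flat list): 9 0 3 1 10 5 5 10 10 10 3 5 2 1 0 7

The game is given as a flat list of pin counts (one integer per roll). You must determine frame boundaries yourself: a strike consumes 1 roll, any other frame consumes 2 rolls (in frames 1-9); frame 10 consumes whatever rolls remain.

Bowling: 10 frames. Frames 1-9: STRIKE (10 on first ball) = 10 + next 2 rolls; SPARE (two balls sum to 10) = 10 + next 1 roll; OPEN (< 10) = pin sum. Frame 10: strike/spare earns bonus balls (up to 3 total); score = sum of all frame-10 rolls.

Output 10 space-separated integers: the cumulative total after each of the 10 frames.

Answer: 9 13 33 53 83 106 124 132 135 142

Derivation:
Frame 1: OPEN (9+0=9). Cumulative: 9
Frame 2: OPEN (3+1=4). Cumulative: 13
Frame 3: STRIKE. 10 + next two rolls (5+5) = 20. Cumulative: 33
Frame 4: SPARE (5+5=10). 10 + next roll (10) = 20. Cumulative: 53
Frame 5: STRIKE. 10 + next two rolls (10+10) = 30. Cumulative: 83
Frame 6: STRIKE. 10 + next two rolls (10+3) = 23. Cumulative: 106
Frame 7: STRIKE. 10 + next two rolls (3+5) = 18. Cumulative: 124
Frame 8: OPEN (3+5=8). Cumulative: 132
Frame 9: OPEN (2+1=3). Cumulative: 135
Frame 10: OPEN. Sum of all frame-10 rolls (0+7) = 7. Cumulative: 142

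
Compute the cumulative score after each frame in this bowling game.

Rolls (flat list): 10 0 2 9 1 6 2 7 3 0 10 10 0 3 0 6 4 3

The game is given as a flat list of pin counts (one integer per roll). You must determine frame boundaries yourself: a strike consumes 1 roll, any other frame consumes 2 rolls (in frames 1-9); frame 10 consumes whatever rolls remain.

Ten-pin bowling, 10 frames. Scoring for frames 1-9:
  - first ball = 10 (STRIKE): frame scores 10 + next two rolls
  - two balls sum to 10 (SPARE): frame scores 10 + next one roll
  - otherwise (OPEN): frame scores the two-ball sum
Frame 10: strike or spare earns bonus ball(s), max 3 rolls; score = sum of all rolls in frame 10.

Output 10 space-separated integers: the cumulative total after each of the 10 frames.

Frame 1: STRIKE. 10 + next two rolls (0+2) = 12. Cumulative: 12
Frame 2: OPEN (0+2=2). Cumulative: 14
Frame 3: SPARE (9+1=10). 10 + next roll (6) = 16. Cumulative: 30
Frame 4: OPEN (6+2=8). Cumulative: 38
Frame 5: SPARE (7+3=10). 10 + next roll (0) = 10. Cumulative: 48
Frame 6: SPARE (0+10=10). 10 + next roll (10) = 20. Cumulative: 68
Frame 7: STRIKE. 10 + next two rolls (0+3) = 13. Cumulative: 81
Frame 8: OPEN (0+3=3). Cumulative: 84
Frame 9: OPEN (0+6=6). Cumulative: 90
Frame 10: OPEN. Sum of all frame-10 rolls (4+3) = 7. Cumulative: 97

Answer: 12 14 30 38 48 68 81 84 90 97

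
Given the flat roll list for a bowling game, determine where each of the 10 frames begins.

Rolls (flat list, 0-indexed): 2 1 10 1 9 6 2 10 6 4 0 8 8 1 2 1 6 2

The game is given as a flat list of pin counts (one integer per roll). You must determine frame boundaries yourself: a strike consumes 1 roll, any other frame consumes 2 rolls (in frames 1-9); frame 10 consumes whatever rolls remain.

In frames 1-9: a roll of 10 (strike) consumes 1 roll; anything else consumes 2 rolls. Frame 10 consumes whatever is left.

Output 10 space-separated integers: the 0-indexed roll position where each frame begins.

Answer: 0 2 3 5 7 8 10 12 14 16

Derivation:
Frame 1 starts at roll index 0: rolls=2,1 (sum=3), consumes 2 rolls
Frame 2 starts at roll index 2: roll=10 (strike), consumes 1 roll
Frame 3 starts at roll index 3: rolls=1,9 (sum=10), consumes 2 rolls
Frame 4 starts at roll index 5: rolls=6,2 (sum=8), consumes 2 rolls
Frame 5 starts at roll index 7: roll=10 (strike), consumes 1 roll
Frame 6 starts at roll index 8: rolls=6,4 (sum=10), consumes 2 rolls
Frame 7 starts at roll index 10: rolls=0,8 (sum=8), consumes 2 rolls
Frame 8 starts at roll index 12: rolls=8,1 (sum=9), consumes 2 rolls
Frame 9 starts at roll index 14: rolls=2,1 (sum=3), consumes 2 rolls
Frame 10 starts at roll index 16: 2 remaining rolls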